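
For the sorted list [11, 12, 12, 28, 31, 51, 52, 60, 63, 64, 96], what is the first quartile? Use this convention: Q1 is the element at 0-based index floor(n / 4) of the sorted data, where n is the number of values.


The list has n = 11 elements.
Q1 index = floor(11 / 4) = floor(2.75) = 2
Counting from index 0 in the sorted data, the element at index 2 is 12.
Final answer: 12


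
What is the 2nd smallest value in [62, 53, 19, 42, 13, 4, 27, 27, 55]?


Sort ascending: [4, 13, 19, 27, 27, 42, 53, 55, 62]
The 2nd element (1-indexed) is at index 1.
Value = 13
Final answer: 13


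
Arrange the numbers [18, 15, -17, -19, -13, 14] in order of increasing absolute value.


Compute absolute values:
  |18| = 18
  |15| = 15
  |-17| = 17
  |-19| = 19
  |-13| = 13
  |14| = 14
Absolute values in increasing order: 13 < 14 < 15 < 17 < 18 < 19
Listing the original numbers in that order gives the answer.
Final answer: [-13, 14, 15, -17, 18, -19]


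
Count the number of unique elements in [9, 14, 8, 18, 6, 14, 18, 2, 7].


List all unique values:
Distinct values: [2, 6, 7, 8, 9, 14, 18]
Count = 7
Final answer: 7


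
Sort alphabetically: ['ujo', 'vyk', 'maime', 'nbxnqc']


Compare strings character by character (the first differing letter decides):
  'maime' < 'nbxnqc' since 'm' < 'n' at position 1
  'nbxnqc' < 'ujo' since 'n' < 'u' at position 1
  'ujo' < 'vyk' since 'u' < 'v' at position 1
Chaining these comparisons gives the alphabetical order.
Final answer: ['maime', 'nbxnqc', 'ujo', 'vyk']


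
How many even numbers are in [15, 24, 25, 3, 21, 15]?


Check each element:
  15 is odd
  24 is even
  25 is odd
  3 is odd
  21 is odd
  15 is odd
Evens: [24]
Count of evens = 1
Final answer: 1


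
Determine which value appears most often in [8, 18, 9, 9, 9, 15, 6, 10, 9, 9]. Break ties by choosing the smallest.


Count the frequency of each value:
  6 appears 1 time(s)
  8 appears 1 time(s)
  9 appears 5 time(s)
  10 appears 1 time(s)
  15 appears 1 time(s)
  18 appears 1 time(s)
Maximum frequency is 5.
Only 9 reaches that frequency, so it is the mode.
Final answer: 9


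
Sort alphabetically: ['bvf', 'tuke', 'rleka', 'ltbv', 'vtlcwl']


Compare strings character by character (the first differing letter decides):
  'bvf' < 'ltbv' since 'b' < 'l' at position 1
  'ltbv' < 'rleka' since 'l' < 'r' at position 1
  'rleka' < 'tuke' since 'r' < 't' at position 1
  'tuke' < 'vtlcwl' since 't' < 'v' at position 1
Chaining these comparisons gives the alphabetical order.
Final answer: ['bvf', 'ltbv', 'rleka', 'tuke', 'vtlcwl']


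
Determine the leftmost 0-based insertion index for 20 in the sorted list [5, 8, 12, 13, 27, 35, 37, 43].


List is sorted: [5, 8, 12, 13, 27, 35, 37, 43]
We need the leftmost position where 20 can be inserted, i.e. the first index whose element is >= 20 (or the end of the list if none is).
Binary search with low=0, high=8 (0-based indices):
  low=0, high=8, mid=4: a[4]=27 >= 20, so high = 4
  low=0, high=4, mid=2: a[2]=12 < 20, so low = 3
  low=3, high=4, mid=3: a[3]=13 < 20, so low = 4
Now low = high = 4, so the insertion index is 4.
Final answer: 4


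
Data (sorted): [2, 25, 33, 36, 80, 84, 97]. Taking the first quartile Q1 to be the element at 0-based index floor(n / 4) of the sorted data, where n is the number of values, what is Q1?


The list has n = 7 elements.
Q1 index = floor(7 / 4) = floor(1.75) = 1
Counting from index 0 in the sorted data, the element at index 1 is 25.
Final answer: 25


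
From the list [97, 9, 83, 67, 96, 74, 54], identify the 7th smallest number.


Sort ascending: [9, 54, 67, 74, 83, 96, 97]
The 7th element (1-indexed) is at index 6.
Value = 97
Final answer: 97


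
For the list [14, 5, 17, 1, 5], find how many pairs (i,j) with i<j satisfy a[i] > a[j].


For each element, count the later elements that are smaller than it:
  14 (index 0): smaller elements after it = [5, 1, 5] -> 3
  5 (index 1): smaller elements after it = [1] -> 1
  17 (index 2): smaller elements after it = [1, 5] -> 2
  1 (index 3): smaller elements after it = [] -> 0
Total inversions = 3 + 1 + 2 + 0 = 6
Final answer: 6


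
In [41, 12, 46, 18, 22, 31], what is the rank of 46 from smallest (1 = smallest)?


Sort ascending: [12, 18, 22, 31, 41, 46]
Find 46 in the sorted list.
46 is at position 6 (1-indexed).
Final answer: 6


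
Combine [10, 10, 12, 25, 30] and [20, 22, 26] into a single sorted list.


List A: [10, 10, 12, 25, 30]
List B: [20, 22, 26]
Repeatedly compare the front elements and take the smaller:
  10 vs 20 -> take 10
  10 vs 20 -> take 10
  12 vs 20 -> take 12
  25 vs 20 -> take 20
  25 vs 22 -> take 22
  25 vs 26 -> take 25
  30 vs 26 -> take 26
  B is exhausted; append the rest of A: [30]
Final answer: [10, 10, 12, 20, 22, 25, 26, 30]


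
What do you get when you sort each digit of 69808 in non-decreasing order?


The number 69808 has digits: 6, 9, 8, 0, 8
Sorted: 0, 6, 8, 8, 9
Joining the sorted digits gives the result.
Final answer: 06889


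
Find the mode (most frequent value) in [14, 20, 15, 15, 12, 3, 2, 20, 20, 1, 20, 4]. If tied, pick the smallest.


Count the frequency of each value:
  1 appears 1 time(s)
  2 appears 1 time(s)
  3 appears 1 time(s)
  4 appears 1 time(s)
  12 appears 1 time(s)
  14 appears 1 time(s)
  15 appears 2 time(s)
  20 appears 4 time(s)
Maximum frequency is 4.
Only 20 reaches that frequency, so it is the mode.
Final answer: 20


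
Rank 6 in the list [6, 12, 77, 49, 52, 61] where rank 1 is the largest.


Sort descending: [77, 61, 52, 49, 12, 6]
Find 6 in the sorted list.
6 is at position 6.
Final answer: 6


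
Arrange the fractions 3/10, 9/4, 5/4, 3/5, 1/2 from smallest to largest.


Convert to decimal for comparison:
  3/10 = 0.3
  9/4 = 2.25
  5/4 = 1.25
  3/5 = 0.6
  1/2 = 0.5
Decimals in increasing order: 0.3 < 0.5 < 0.6 < 1.25 < 2.25
Writing each back as its fraction gives the sorted order.
Final answer: 3/10, 1/2, 3/5, 5/4, 9/4


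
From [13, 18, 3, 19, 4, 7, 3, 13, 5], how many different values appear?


List all unique values:
Distinct values: [3, 4, 5, 7, 13, 18, 19]
Count = 7
Final answer: 7


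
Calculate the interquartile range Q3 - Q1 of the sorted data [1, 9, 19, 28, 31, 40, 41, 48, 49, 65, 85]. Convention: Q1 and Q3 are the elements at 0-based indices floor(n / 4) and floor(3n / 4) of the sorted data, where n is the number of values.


The data has n = 11 elements.
Q1 index = floor(11 / 4) = floor(2.75) = 2; Q3 index = floor(3 * 11 / 4) = floor(8.25) = 8
Q1 = element at index 2 = 19
Q3 = element at index 8 = 49
IQR = 49 - 19 = 30
Final answer: 30


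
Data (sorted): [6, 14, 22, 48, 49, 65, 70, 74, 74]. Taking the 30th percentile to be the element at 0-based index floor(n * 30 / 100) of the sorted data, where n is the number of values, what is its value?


The dataset has n = 9 elements.
Index = floor(9 * 30 / 100) = floor(270 / 100) = floor(2.7) = 2
Counting from index 0 in the sorted data, the element at index 2 is 22.
Final answer: 22


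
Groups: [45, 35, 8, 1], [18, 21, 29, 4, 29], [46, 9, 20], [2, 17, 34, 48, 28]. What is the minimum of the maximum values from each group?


Find max of each group:
  Group 1: [45, 35, 8, 1] -> max = 45
  Group 2: [18, 21, 29, 4, 29] -> max = 29
  Group 3: [46, 9, 20] -> max = 46
  Group 4: [2, 17, 34, 48, 28] -> max = 48
Maxes: [45, 29, 46, 48]
Minimum of maxes = 29
Final answer: 29


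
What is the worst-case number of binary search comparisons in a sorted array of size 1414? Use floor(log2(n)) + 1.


Binary search halves the search space each step.
Maximum comparisons = floor(log2(1414)) + 1
log2(1414) = 10.4656
floor(log2(1414)) = 10, so 10 + 1 = 11
Final answer: 11


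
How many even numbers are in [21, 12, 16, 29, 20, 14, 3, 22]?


Check each element:
  21 is odd
  12 is even
  16 is even
  29 is odd
  20 is even
  14 is even
  3 is odd
  22 is even
Evens: [12, 16, 20, 14, 22]
Count of evens = 5
Final answer: 5


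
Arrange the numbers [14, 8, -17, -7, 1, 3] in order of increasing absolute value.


Compute absolute values:
  |14| = 14
  |8| = 8
  |-17| = 17
  |-7| = 7
  |1| = 1
  |3| = 3
Absolute values in increasing order: 1 < 3 < 7 < 8 < 14 < 17
Listing the original numbers in that order gives the answer.
Final answer: [1, 3, -7, 8, 14, -17]


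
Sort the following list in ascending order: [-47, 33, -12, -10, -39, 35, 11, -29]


Original list: [-47, 33, -12, -10, -39, 35, 11, -29]
Repeatedly take the smallest remaining element:
  Remaining [-47, 33, -12, -10, -39, 35, 11, -29] -> smallest is -47
  Remaining [33, -12, -10, -39, 35, 11, -29] -> smallest is -39
  Remaining [33, -12, -10, 35, 11, -29] -> smallest is -29
  Remaining [33, -12, -10, 35, 11] -> smallest is -12
  Remaining [33, -10, 35, 11] -> smallest is -10
  Remaining [33, 35, 11] -> smallest is 11
  Remaining [33, 35] -> smallest is 33
  Remaining [35] -> smallest is 35
Collecting the picks in order gives the sorted list.
Final answer: [-47, -39, -29, -12, -10, 11, 33, 35]


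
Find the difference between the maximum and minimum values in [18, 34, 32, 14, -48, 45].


Maximum value: 45
Minimum value: -48
Range = 45 - (-48) = 93
Final answer: 93


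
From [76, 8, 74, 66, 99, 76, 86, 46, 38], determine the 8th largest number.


Sort descending: [99, 86, 76, 76, 74, 66, 46, 38, 8]
The 8th element (1-indexed) is at index 7.
Value = 38
Final answer: 38


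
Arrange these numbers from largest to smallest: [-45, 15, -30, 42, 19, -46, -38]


Original list: [-45, 15, -30, 42, 19, -46, -38]
Repeatedly take the largest remaining element:
  Remaining [-45, 15, -30, 42, 19, -46, -38] -> largest is 42
  Remaining [-45, 15, -30, 19, -46, -38] -> largest is 19
  Remaining [-45, 15, -30, -46, -38] -> largest is 15
  Remaining [-45, -30, -46, -38] -> largest is -30
  Remaining [-45, -46, -38] -> largest is -38
  Remaining [-45, -46] -> largest is -45
  Remaining [-46] -> largest is -46
Collecting the picks in order gives the descending list.
Final answer: [42, 19, 15, -30, -38, -45, -46]


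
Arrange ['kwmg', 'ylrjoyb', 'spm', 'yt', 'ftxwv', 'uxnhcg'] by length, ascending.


Compute lengths:
  'kwmg' has length 4
  'ylrjoyb' has length 7
  'spm' has length 3
  'yt' has length 2
  'ftxwv' has length 5
  'uxnhcg' has length 6
Lengths in increasing order: 2 < 3 < 4 < 5 < 6 < 7
Listing the words in that order gives the answer.
Final answer: ['yt', 'spm', 'kwmg', 'ftxwv', 'uxnhcg', 'ylrjoyb']


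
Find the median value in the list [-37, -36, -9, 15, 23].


First, sort the list: [-37, -36, -9, 15, 23]
The list has 5 elements (odd count).
The middle index is 2 (0-based), and the element there is -9.
Final answer: -9


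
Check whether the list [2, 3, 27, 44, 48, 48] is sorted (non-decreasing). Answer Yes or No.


Check consecutive pairs:
  2 <= 3? True
  3 <= 27? True
  27 <= 44? True
  44 <= 48? True
  48 <= 48? True
Every consecutive pair is in order, so the list is non-decreasing.
Final answer: Yes


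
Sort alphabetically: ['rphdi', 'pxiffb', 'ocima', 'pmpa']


Compare strings character by character (the first differing letter decides):
  'ocima' < 'pmpa' since 'o' < 'p' at position 1
  'pmpa' < 'pxiffb' since 'm' < 'x' at position 2
  'pxiffb' < 'rphdi' since 'p' < 'r' at position 1
Chaining these comparisons gives the alphabetical order.
Final answer: ['ocima', 'pmpa', 'pxiffb', 'rphdi']


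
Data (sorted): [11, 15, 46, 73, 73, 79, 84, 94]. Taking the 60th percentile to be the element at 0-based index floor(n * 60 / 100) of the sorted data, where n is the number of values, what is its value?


The dataset has n = 8 elements.
Index = floor(8 * 60 / 100) = floor(480 / 100) = floor(4.8) = 4
Counting from index 0 in the sorted data, the element at index 4 is 73.
Final answer: 73


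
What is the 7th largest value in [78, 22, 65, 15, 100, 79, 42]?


Sort descending: [100, 79, 78, 65, 42, 22, 15]
The 7th element (1-indexed) is at index 6.
Value = 15
Final answer: 15


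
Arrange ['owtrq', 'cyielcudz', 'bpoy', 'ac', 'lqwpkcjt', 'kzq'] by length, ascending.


Compute lengths:
  'owtrq' has length 5
  'cyielcudz' has length 9
  'bpoy' has length 4
  'ac' has length 2
  'lqwpkcjt' has length 8
  'kzq' has length 3
Lengths in increasing order: 2 < 3 < 4 < 5 < 8 < 9
Listing the words in that order gives the answer.
Final answer: ['ac', 'kzq', 'bpoy', 'owtrq', 'lqwpkcjt', 'cyielcudz']


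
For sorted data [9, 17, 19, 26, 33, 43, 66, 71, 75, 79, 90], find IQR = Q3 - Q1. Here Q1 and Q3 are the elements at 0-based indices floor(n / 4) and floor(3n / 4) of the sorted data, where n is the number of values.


The data has n = 11 elements.
Q1 index = floor(11 / 4) = floor(2.75) = 2; Q3 index = floor(3 * 11 / 4) = floor(8.25) = 8
Q1 = element at index 2 = 19
Q3 = element at index 8 = 75
IQR = 75 - 19 = 56
Final answer: 56


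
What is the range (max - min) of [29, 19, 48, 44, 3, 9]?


Maximum value: 48
Minimum value: 3
Range = 48 - 3 = 45
Final answer: 45


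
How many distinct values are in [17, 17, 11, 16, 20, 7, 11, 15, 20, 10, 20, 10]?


List all unique values:
Distinct values: [7, 10, 11, 15, 16, 17, 20]
Count = 7
Final answer: 7


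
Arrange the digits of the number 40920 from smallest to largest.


The number 40920 has digits: 4, 0, 9, 2, 0
Sorted: 0, 0, 2, 4, 9
Joining the sorted digits gives the result.
Final answer: 00249


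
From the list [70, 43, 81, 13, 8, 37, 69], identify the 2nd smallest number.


Sort ascending: [8, 13, 37, 43, 69, 70, 81]
The 2nd element (1-indexed) is at index 1.
Value = 13
Final answer: 13


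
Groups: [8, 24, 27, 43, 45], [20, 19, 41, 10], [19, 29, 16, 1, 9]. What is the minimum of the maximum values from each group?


Find max of each group:
  Group 1: [8, 24, 27, 43, 45] -> max = 45
  Group 2: [20, 19, 41, 10] -> max = 41
  Group 3: [19, 29, 16, 1, 9] -> max = 29
Maxes: [45, 41, 29]
Minimum of maxes = 29
Final answer: 29


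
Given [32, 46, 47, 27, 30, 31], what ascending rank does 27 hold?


Sort ascending: [27, 30, 31, 32, 46, 47]
Find 27 in the sorted list.
27 is at position 1 (1-indexed).
Final answer: 1


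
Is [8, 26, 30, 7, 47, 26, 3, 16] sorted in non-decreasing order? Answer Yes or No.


Check consecutive pairs:
  8 <= 26? True
  26 <= 30? True
  30 <= 7? False
  7 <= 47? True
  47 <= 26? False
  26 <= 3? False
  3 <= 16? True
3 consecutive pair(s) are out of order, so the list is not sorted.
Final answer: No


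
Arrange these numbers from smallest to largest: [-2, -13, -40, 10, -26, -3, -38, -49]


Original list: [-2, -13, -40, 10, -26, -3, -38, -49]
Repeatedly take the smallest remaining element:
  Remaining [-2, -13, -40, 10, -26, -3, -38, -49] -> smallest is -49
  Remaining [-2, -13, -40, 10, -26, -3, -38] -> smallest is -40
  Remaining [-2, -13, 10, -26, -3, -38] -> smallest is -38
  Remaining [-2, -13, 10, -26, -3] -> smallest is -26
  Remaining [-2, -13, 10, -3] -> smallest is -13
  Remaining [-2, 10, -3] -> smallest is -3
  Remaining [-2, 10] -> smallest is -2
  Remaining [10] -> smallest is 10
Collecting the picks in order gives the sorted list.
Final answer: [-49, -40, -38, -26, -13, -3, -2, 10]


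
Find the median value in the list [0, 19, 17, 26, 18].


First, sort the list: [0, 17, 18, 19, 26]
The list has 5 elements (odd count).
The middle index is 2 (0-based), and the element there is 18.
Final answer: 18


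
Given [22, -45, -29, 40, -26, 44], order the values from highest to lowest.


Original list: [22, -45, -29, 40, -26, 44]
Repeatedly take the largest remaining element:
  Remaining [22, -45, -29, 40, -26, 44] -> largest is 44
  Remaining [22, -45, -29, 40, -26] -> largest is 40
  Remaining [22, -45, -29, -26] -> largest is 22
  Remaining [-45, -29, -26] -> largest is -26
  Remaining [-45, -29] -> largest is -29
  Remaining [-45] -> largest is -45
Collecting the picks in order gives the descending list.
Final answer: [44, 40, 22, -26, -29, -45]


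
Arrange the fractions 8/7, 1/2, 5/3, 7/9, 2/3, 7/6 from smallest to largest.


Convert to decimal for comparison:
  8/7 = 1.1429
  1/2 = 0.5
  5/3 = 1.6667
  7/9 = 0.7778
  2/3 = 0.6667
  7/6 = 1.1667
Decimals in increasing order: 0.5 < 0.6667 < 0.7778 < 1.1429 < 1.1667 < 1.6667
Writing each back as its fraction gives the sorted order.
Final answer: 1/2, 2/3, 7/9, 8/7, 7/6, 5/3


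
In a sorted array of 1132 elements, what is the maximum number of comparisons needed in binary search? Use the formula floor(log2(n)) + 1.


Binary search halves the search space each step.
Maximum comparisons = floor(log2(1132)) + 1
log2(1132) = 10.1447
floor(log2(1132)) = 10, so 10 + 1 = 11
Final answer: 11


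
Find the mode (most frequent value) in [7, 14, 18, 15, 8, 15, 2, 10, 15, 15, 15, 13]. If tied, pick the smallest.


Count the frequency of each value:
  2 appears 1 time(s)
  7 appears 1 time(s)
  8 appears 1 time(s)
  10 appears 1 time(s)
  13 appears 1 time(s)
  14 appears 1 time(s)
  15 appears 5 time(s)
  18 appears 1 time(s)
Maximum frequency is 5.
Only 15 reaches that frequency, so it is the mode.
Final answer: 15


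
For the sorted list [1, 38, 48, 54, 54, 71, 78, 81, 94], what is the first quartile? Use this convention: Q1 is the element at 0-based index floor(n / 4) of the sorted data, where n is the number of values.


The list has n = 9 elements.
Q1 index = floor(9 / 4) = floor(2.25) = 2
Counting from index 0 in the sorted data, the element at index 2 is 48.
Final answer: 48


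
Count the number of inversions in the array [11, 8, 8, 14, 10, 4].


For each element, count the later elements that are smaller than it:
  11 (index 0): smaller elements after it = [8, 8, 10, 4] -> 4
  8 (index 1): smaller elements after it = [4] -> 1
  8 (index 2): smaller elements after it = [4] -> 1
  14 (index 3): smaller elements after it = [10, 4] -> 2
  10 (index 4): smaller elements after it = [4] -> 1
Total inversions = 4 + 1 + 1 + 2 + 1 = 9
Final answer: 9


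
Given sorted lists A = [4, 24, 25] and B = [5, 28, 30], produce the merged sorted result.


List A: [4, 24, 25]
List B: [5, 28, 30]
Repeatedly compare the front elements and take the smaller:
  4 vs 5 -> take 4
  24 vs 5 -> take 5
  24 vs 28 -> take 24
  25 vs 28 -> take 25
  A is exhausted; append the rest of B: [28, 30]
Final answer: [4, 5, 24, 25, 28, 30]


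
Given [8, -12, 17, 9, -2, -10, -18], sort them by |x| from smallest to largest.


Compute absolute values:
  |8| = 8
  |-12| = 12
  |17| = 17
  |9| = 9
  |-2| = 2
  |-10| = 10
  |-18| = 18
Absolute values in increasing order: 2 < 8 < 9 < 10 < 12 < 17 < 18
Listing the original numbers in that order gives the answer.
Final answer: [-2, 8, 9, -10, -12, 17, -18]


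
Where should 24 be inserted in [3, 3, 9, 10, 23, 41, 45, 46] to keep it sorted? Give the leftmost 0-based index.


List is sorted: [3, 3, 9, 10, 23, 41, 45, 46]
We need the leftmost position where 24 can be inserted, i.e. the first index whose element is >= 24 (or the end of the list if none is).
Binary search with low=0, high=8 (0-based indices):
  low=0, high=8, mid=4: a[4]=23 < 24, so low = 5
  low=5, high=8, mid=6: a[6]=45 >= 24, so high = 6
  low=5, high=6, mid=5: a[5]=41 >= 24, so high = 5
Now low = high = 5, so the insertion index is 5.
Final answer: 5


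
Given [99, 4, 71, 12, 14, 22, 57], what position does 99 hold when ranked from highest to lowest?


Sort descending: [99, 71, 57, 22, 14, 12, 4]
Find 99 in the sorted list.
99 is at position 1.
Final answer: 1


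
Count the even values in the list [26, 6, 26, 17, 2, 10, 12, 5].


Check each element:
  26 is even
  6 is even
  26 is even
  17 is odd
  2 is even
  10 is even
  12 is even
  5 is odd
Evens: [26, 6, 26, 2, 10, 12]
Count of evens = 6
Final answer: 6


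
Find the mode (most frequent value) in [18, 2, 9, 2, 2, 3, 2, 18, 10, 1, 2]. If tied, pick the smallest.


Count the frequency of each value:
  1 appears 1 time(s)
  2 appears 5 time(s)
  3 appears 1 time(s)
  9 appears 1 time(s)
  10 appears 1 time(s)
  18 appears 2 time(s)
Maximum frequency is 5.
Only 2 reaches that frequency, so it is the mode.
Final answer: 2


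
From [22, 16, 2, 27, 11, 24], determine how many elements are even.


Check each element:
  22 is even
  16 is even
  2 is even
  27 is odd
  11 is odd
  24 is even
Evens: [22, 16, 2, 24]
Count of evens = 4
Final answer: 4


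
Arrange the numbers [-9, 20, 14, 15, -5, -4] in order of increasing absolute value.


Compute absolute values:
  |-9| = 9
  |20| = 20
  |14| = 14
  |15| = 15
  |-5| = 5
  |-4| = 4
Absolute values in increasing order: 4 < 5 < 9 < 14 < 15 < 20
Listing the original numbers in that order gives the answer.
Final answer: [-4, -5, -9, 14, 15, 20]


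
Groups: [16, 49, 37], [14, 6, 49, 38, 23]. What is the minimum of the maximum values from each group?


Find max of each group:
  Group 1: [16, 49, 37] -> max = 49
  Group 2: [14, 6, 49, 38, 23] -> max = 49
Maxes: [49, 49]
Minimum of maxes = 49
Final answer: 49


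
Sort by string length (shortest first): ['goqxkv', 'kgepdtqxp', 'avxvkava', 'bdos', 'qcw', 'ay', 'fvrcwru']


Compute lengths:
  'goqxkv' has length 6
  'kgepdtqxp' has length 9
  'avxvkava' has length 8
  'bdos' has length 4
  'qcw' has length 3
  'ay' has length 2
  'fvrcwru' has length 7
Lengths in increasing order: 2 < 3 < 4 < 6 < 7 < 8 < 9
Listing the words in that order gives the answer.
Final answer: ['ay', 'qcw', 'bdos', 'goqxkv', 'fvrcwru', 'avxvkava', 'kgepdtqxp']


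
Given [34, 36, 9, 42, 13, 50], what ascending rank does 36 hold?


Sort ascending: [9, 13, 34, 36, 42, 50]
Find 36 in the sorted list.
36 is at position 4 (1-indexed).
Final answer: 4


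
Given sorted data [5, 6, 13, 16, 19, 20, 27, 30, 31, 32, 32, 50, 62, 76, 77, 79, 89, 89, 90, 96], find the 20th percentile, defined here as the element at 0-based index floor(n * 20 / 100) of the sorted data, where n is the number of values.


The dataset has n = 20 elements.
Index = floor(20 * 20 / 100) = floor(400 / 100) = floor(4) = 4
Counting from index 0 in the sorted data, the element at index 4 is 19.
Final answer: 19


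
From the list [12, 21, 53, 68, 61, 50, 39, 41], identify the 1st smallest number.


Sort ascending: [12, 21, 39, 41, 50, 53, 61, 68]
The 1st element (1-indexed) is at index 0.
Value = 12
Final answer: 12


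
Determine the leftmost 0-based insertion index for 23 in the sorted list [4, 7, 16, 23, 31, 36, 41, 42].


List is sorted: [4, 7, 16, 23, 31, 36, 41, 42]
We need the leftmost position where 23 can be inserted, i.e. the first index whose element is >= 23 (or the end of the list if none is).
Binary search with low=0, high=8 (0-based indices):
  low=0, high=8, mid=4: a[4]=31 >= 23, so high = 4
  low=0, high=4, mid=2: a[2]=16 < 23, so low = 3
  low=3, high=4, mid=3: a[3]=23 >= 23, so high = 3
Now low = high = 3, so the insertion index is 3.
Final answer: 3


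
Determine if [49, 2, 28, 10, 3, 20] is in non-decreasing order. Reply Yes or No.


Check consecutive pairs:
  49 <= 2? False
  2 <= 28? True
  28 <= 10? False
  10 <= 3? False
  3 <= 20? True
3 consecutive pair(s) are out of order, so the list is not sorted.
Final answer: No


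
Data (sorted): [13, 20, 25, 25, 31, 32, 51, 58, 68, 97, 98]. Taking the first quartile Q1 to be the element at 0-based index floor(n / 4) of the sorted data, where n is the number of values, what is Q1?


The list has n = 11 elements.
Q1 index = floor(11 / 4) = floor(2.75) = 2
Counting from index 0 in the sorted data, the element at index 2 is 25.
Final answer: 25


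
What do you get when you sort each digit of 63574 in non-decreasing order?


The number 63574 has digits: 6, 3, 5, 7, 4
Sorted: 3, 4, 5, 6, 7
Joining the sorted digits gives the result.
Final answer: 34567


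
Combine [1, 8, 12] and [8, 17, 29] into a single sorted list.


List A: [1, 8, 12]
List B: [8, 17, 29]
Repeatedly compare the front elements and take the smaller:
  1 vs 8 -> take 1
  8 vs 8 -> take 8
  12 vs 8 -> take 8
  12 vs 17 -> take 12
  A is exhausted; append the rest of B: [17, 29]
Final answer: [1, 8, 8, 12, 17, 29]


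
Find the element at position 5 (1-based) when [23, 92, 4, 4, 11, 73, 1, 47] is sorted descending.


Sort descending: [92, 73, 47, 23, 11, 4, 4, 1]
The 5th element (1-indexed) is at index 4.
Value = 11
Final answer: 11


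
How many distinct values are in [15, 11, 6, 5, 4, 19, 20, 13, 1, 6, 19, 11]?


List all unique values:
Distinct values: [1, 4, 5, 6, 11, 13, 15, 19, 20]
Count = 9
Final answer: 9


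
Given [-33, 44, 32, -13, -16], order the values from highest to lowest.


Original list: [-33, 44, 32, -13, -16]
Repeatedly take the largest remaining element:
  Remaining [-33, 44, 32, -13, -16] -> largest is 44
  Remaining [-33, 32, -13, -16] -> largest is 32
  Remaining [-33, -13, -16] -> largest is -13
  Remaining [-33, -16] -> largest is -16
  Remaining [-33] -> largest is -33
Collecting the picks in order gives the descending list.
Final answer: [44, 32, -13, -16, -33]


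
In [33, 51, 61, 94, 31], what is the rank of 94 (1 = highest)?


Sort descending: [94, 61, 51, 33, 31]
Find 94 in the sorted list.
94 is at position 1.
Final answer: 1


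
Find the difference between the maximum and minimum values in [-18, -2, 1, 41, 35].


Maximum value: 41
Minimum value: -18
Range = 41 - (-18) = 59
Final answer: 59


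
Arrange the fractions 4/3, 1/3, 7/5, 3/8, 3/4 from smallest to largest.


Convert to decimal for comparison:
  4/3 = 1.3333
  1/3 = 0.3333
  7/5 = 1.4
  3/8 = 0.375
  3/4 = 0.75
Decimals in increasing order: 0.3333 < 0.375 < 0.75 < 1.3333 < 1.4
Writing each back as its fraction gives the sorted order.
Final answer: 1/3, 3/8, 3/4, 4/3, 7/5


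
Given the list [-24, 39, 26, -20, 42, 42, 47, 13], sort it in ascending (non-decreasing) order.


Original list: [-24, 39, 26, -20, 42, 42, 47, 13]
Repeatedly take the smallest remaining element:
  Remaining [-24, 39, 26, -20, 42, 42, 47, 13] -> smallest is -24
  Remaining [39, 26, -20, 42, 42, 47, 13] -> smallest is -20
  Remaining [39, 26, 42, 42, 47, 13] -> smallest is 13
  Remaining [39, 26, 42, 42, 47] -> smallest is 26
  Remaining [39, 42, 42, 47] -> smallest is 39
  Remaining [42, 42, 47] -> smallest is 42
  Remaining [42, 47] -> smallest is 42
  Remaining [47] -> smallest is 47
Collecting the picks in order gives the sorted list.
Final answer: [-24, -20, 13, 26, 39, 42, 42, 47]


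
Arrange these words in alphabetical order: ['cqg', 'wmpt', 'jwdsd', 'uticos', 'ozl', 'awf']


Compare strings character by character (the first differing letter decides):
  'awf' < 'cqg' since 'a' < 'c' at position 1
  'cqg' < 'jwdsd' since 'c' < 'j' at position 1
  'jwdsd' < 'ozl' since 'j' < 'o' at position 1
  'ozl' < 'uticos' since 'o' < 'u' at position 1
  'uticos' < 'wmpt' since 'u' < 'w' at position 1
Chaining these comparisons gives the alphabetical order.
Final answer: ['awf', 'cqg', 'jwdsd', 'ozl', 'uticos', 'wmpt']


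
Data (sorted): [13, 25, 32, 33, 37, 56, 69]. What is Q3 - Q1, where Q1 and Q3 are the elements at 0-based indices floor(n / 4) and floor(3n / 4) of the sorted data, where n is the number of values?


The data has n = 7 elements.
Q1 index = floor(7 / 4) = floor(1.75) = 1; Q3 index = floor(3 * 7 / 4) = floor(5.25) = 5
Q1 = element at index 1 = 25
Q3 = element at index 5 = 56
IQR = 56 - 25 = 31
Final answer: 31


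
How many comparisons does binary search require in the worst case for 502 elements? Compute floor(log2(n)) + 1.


Binary search halves the search space each step.
Maximum comparisons = floor(log2(502)) + 1
log2(502) = 8.9715
floor(log2(502)) = 8, so 8 + 1 = 9
Final answer: 9


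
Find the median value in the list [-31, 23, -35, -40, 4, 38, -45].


First, sort the list: [-45, -40, -35, -31, 4, 23, 38]
The list has 7 elements (odd count).
The middle index is 3 (0-based), and the element there is -31.
Final answer: -31


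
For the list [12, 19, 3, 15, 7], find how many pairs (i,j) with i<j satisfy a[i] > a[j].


For each element, count the later elements that are smaller than it:
  12 (index 0): smaller elements after it = [3, 7] -> 2
  19 (index 1): smaller elements after it = [3, 15, 7] -> 3
  3 (index 2): smaller elements after it = [] -> 0
  15 (index 3): smaller elements after it = [7] -> 1
Total inversions = 2 + 3 + 0 + 1 = 6
Final answer: 6


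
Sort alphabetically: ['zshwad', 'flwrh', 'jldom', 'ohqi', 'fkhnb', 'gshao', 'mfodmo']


Compare strings character by character (the first differing letter decides):
  'fkhnb' < 'flwrh' since 'k' < 'l' at position 2
  'flwrh' < 'gshao' since 'f' < 'g' at position 1
  'gshao' < 'jldom' since 'g' < 'j' at position 1
  'jldom' < 'mfodmo' since 'j' < 'm' at position 1
  'mfodmo' < 'ohqi' since 'm' < 'o' at position 1
  'ohqi' < 'zshwad' since 'o' < 'z' at position 1
Chaining these comparisons gives the alphabetical order.
Final answer: ['fkhnb', 'flwrh', 'gshao', 'jldom', 'mfodmo', 'ohqi', 'zshwad']


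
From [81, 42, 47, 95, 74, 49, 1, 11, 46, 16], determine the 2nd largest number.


Sort descending: [95, 81, 74, 49, 47, 46, 42, 16, 11, 1]
The 2nd element (1-indexed) is at index 1.
Value = 81
Final answer: 81


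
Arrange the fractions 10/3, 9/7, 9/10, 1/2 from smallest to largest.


Convert to decimal for comparison:
  10/3 = 3.3333
  9/7 = 1.2857
  9/10 = 0.9
  1/2 = 0.5
Decimals in increasing order: 0.5 < 0.9 < 1.2857 < 3.3333
Writing each back as its fraction gives the sorted order.
Final answer: 1/2, 9/10, 9/7, 10/3


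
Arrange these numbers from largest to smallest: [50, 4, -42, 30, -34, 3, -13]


Original list: [50, 4, -42, 30, -34, 3, -13]
Repeatedly take the largest remaining element:
  Remaining [50, 4, -42, 30, -34, 3, -13] -> largest is 50
  Remaining [4, -42, 30, -34, 3, -13] -> largest is 30
  Remaining [4, -42, -34, 3, -13] -> largest is 4
  Remaining [-42, -34, 3, -13] -> largest is 3
  Remaining [-42, -34, -13] -> largest is -13
  Remaining [-42, -34] -> largest is -34
  Remaining [-42] -> largest is -42
Collecting the picks in order gives the descending list.
Final answer: [50, 30, 4, 3, -13, -34, -42]


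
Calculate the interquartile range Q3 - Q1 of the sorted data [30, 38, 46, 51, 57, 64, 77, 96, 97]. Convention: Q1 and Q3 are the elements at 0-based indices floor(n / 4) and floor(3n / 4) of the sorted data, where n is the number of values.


The data has n = 9 elements.
Q1 index = floor(9 / 4) = floor(2.25) = 2; Q3 index = floor(3 * 9 / 4) = floor(6.75) = 6
Q1 = element at index 2 = 46
Q3 = element at index 6 = 77
IQR = 77 - 46 = 31
Final answer: 31


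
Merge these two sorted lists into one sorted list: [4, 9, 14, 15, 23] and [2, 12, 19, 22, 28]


List A: [4, 9, 14, 15, 23]
List B: [2, 12, 19, 22, 28]
Repeatedly compare the front elements and take the smaller:
  4 vs 2 -> take 2
  4 vs 12 -> take 4
  9 vs 12 -> take 9
  14 vs 12 -> take 12
  14 vs 19 -> take 14
  15 vs 19 -> take 15
  23 vs 19 -> take 19
  23 vs 22 -> take 22
  23 vs 28 -> take 23
  A is exhausted; append the rest of B: [28]
Final answer: [2, 4, 9, 12, 14, 15, 19, 22, 23, 28]


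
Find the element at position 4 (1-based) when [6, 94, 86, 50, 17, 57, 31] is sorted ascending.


Sort ascending: [6, 17, 31, 50, 57, 86, 94]
The 4th element (1-indexed) is at index 3.
Value = 50
Final answer: 50


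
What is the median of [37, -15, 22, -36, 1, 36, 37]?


First, sort the list: [-36, -15, 1, 22, 36, 37, 37]
The list has 7 elements (odd count).
The middle index is 3 (0-based), and the element there is 22.
Final answer: 22


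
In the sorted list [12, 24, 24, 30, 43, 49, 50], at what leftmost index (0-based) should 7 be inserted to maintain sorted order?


List is sorted: [12, 24, 24, 30, 43, 49, 50]
We need the leftmost position where 7 can be inserted, i.e. the first index whose element is >= 7 (or the end of the list if none is).
Binary search with low=0, high=7 (0-based indices):
  low=0, high=7, mid=3: a[3]=30 >= 7, so high = 3
  low=0, high=3, mid=1: a[1]=24 >= 7, so high = 1
  low=0, high=1, mid=0: a[0]=12 >= 7, so high = 0
Now low = high = 0, so the insertion index is 0.
Final answer: 0


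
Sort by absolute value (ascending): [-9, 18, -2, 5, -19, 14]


Compute absolute values:
  |-9| = 9
  |18| = 18
  |-2| = 2
  |5| = 5
  |-19| = 19
  |14| = 14
Absolute values in increasing order: 2 < 5 < 9 < 14 < 18 < 19
Listing the original numbers in that order gives the answer.
Final answer: [-2, 5, -9, 14, 18, -19]


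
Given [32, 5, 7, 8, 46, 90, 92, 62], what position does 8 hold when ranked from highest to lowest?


Sort descending: [92, 90, 62, 46, 32, 8, 7, 5]
Find 8 in the sorted list.
8 is at position 6.
Final answer: 6


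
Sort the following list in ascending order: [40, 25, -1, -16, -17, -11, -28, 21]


Original list: [40, 25, -1, -16, -17, -11, -28, 21]
Repeatedly take the smallest remaining element:
  Remaining [40, 25, -1, -16, -17, -11, -28, 21] -> smallest is -28
  Remaining [40, 25, -1, -16, -17, -11, 21] -> smallest is -17
  Remaining [40, 25, -1, -16, -11, 21] -> smallest is -16
  Remaining [40, 25, -1, -11, 21] -> smallest is -11
  Remaining [40, 25, -1, 21] -> smallest is -1
  Remaining [40, 25, 21] -> smallest is 21
  Remaining [40, 25] -> smallest is 25
  Remaining [40] -> smallest is 40
Collecting the picks in order gives the sorted list.
Final answer: [-28, -17, -16, -11, -1, 21, 25, 40]


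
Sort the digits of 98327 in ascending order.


The number 98327 has digits: 9, 8, 3, 2, 7
Sorted: 2, 3, 7, 8, 9
Joining the sorted digits gives the result.
Final answer: 23789


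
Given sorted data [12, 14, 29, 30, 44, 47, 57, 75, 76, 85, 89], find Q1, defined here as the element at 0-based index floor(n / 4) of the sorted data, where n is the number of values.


The list has n = 11 elements.
Q1 index = floor(11 / 4) = floor(2.75) = 2
Counting from index 0 in the sorted data, the element at index 2 is 29.
Final answer: 29


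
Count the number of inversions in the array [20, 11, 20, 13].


For each element, count the later elements that are smaller than it:
  20 (index 0): smaller elements after it = [11, 13] -> 2
  11 (index 1): smaller elements after it = [] -> 0
  20 (index 2): smaller elements after it = [13] -> 1
Total inversions = 2 + 0 + 1 = 3
Final answer: 3


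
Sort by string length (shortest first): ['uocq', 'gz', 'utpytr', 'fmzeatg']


Compute lengths:
  'uocq' has length 4
  'gz' has length 2
  'utpytr' has length 6
  'fmzeatg' has length 7
Lengths in increasing order: 2 < 4 < 6 < 7
Listing the words in that order gives the answer.
Final answer: ['gz', 'uocq', 'utpytr', 'fmzeatg']


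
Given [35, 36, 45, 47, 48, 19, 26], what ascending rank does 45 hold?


Sort ascending: [19, 26, 35, 36, 45, 47, 48]
Find 45 in the sorted list.
45 is at position 5 (1-indexed).
Final answer: 5


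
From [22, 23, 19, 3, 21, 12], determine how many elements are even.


Check each element:
  22 is even
  23 is odd
  19 is odd
  3 is odd
  21 is odd
  12 is even
Evens: [22, 12]
Count of evens = 2
Final answer: 2


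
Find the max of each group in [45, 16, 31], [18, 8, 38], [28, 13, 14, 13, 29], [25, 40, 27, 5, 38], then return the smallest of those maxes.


Find max of each group:
  Group 1: [45, 16, 31] -> max = 45
  Group 2: [18, 8, 38] -> max = 38
  Group 3: [28, 13, 14, 13, 29] -> max = 29
  Group 4: [25, 40, 27, 5, 38] -> max = 40
Maxes: [45, 38, 29, 40]
Minimum of maxes = 29
Final answer: 29


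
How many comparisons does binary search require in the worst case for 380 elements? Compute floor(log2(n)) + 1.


Binary search halves the search space each step.
Maximum comparisons = floor(log2(380)) + 1
log2(380) = 8.5699
floor(log2(380)) = 8, so 8 + 1 = 9
Final answer: 9


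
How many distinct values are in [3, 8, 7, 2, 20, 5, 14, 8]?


List all unique values:
Distinct values: [2, 3, 5, 7, 8, 14, 20]
Count = 7
Final answer: 7


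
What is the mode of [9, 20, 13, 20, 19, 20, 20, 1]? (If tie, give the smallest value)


Count the frequency of each value:
  1 appears 1 time(s)
  9 appears 1 time(s)
  13 appears 1 time(s)
  19 appears 1 time(s)
  20 appears 4 time(s)
Maximum frequency is 4.
Only 20 reaches that frequency, so it is the mode.
Final answer: 20


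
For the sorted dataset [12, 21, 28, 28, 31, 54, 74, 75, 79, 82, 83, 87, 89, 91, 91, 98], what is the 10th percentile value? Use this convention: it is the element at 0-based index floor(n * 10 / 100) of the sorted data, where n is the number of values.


The dataset has n = 16 elements.
Index = floor(16 * 10 / 100) = floor(160 / 100) = floor(1.6) = 1
Counting from index 0 in the sorted data, the element at index 1 is 21.
Final answer: 21


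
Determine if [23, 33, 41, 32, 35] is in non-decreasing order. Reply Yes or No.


Check consecutive pairs:
  23 <= 33? True
  33 <= 41? True
  41 <= 32? False
  32 <= 35? True
1 consecutive pair(s) are out of order, so the list is not sorted.
Final answer: No


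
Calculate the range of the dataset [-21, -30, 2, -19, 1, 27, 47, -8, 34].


Maximum value: 47
Minimum value: -30
Range = 47 - (-30) = 77
Final answer: 77


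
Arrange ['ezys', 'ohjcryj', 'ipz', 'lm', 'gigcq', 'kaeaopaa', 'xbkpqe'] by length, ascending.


Compute lengths:
  'ezys' has length 4
  'ohjcryj' has length 7
  'ipz' has length 3
  'lm' has length 2
  'gigcq' has length 5
  'kaeaopaa' has length 8
  'xbkpqe' has length 6
Lengths in increasing order: 2 < 3 < 4 < 5 < 6 < 7 < 8
Listing the words in that order gives the answer.
Final answer: ['lm', 'ipz', 'ezys', 'gigcq', 'xbkpqe', 'ohjcryj', 'kaeaopaa']


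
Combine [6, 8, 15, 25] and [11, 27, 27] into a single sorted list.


List A: [6, 8, 15, 25]
List B: [11, 27, 27]
Repeatedly compare the front elements and take the smaller:
  6 vs 11 -> take 6
  8 vs 11 -> take 8
  15 vs 11 -> take 11
  15 vs 27 -> take 15
  25 vs 27 -> take 25
  A is exhausted; append the rest of B: [27, 27]
Final answer: [6, 8, 11, 15, 25, 27, 27]


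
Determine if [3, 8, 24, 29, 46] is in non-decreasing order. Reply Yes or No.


Check consecutive pairs:
  3 <= 8? True
  8 <= 24? True
  24 <= 29? True
  29 <= 46? True
Every consecutive pair is in order, so the list is non-decreasing.
Final answer: Yes


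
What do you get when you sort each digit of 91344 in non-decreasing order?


The number 91344 has digits: 9, 1, 3, 4, 4
Sorted: 1, 3, 4, 4, 9
Joining the sorted digits gives the result.
Final answer: 13449


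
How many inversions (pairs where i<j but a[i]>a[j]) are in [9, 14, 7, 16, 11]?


For each element, count the later elements that are smaller than it:
  9 (index 0): smaller elements after it = [7] -> 1
  14 (index 1): smaller elements after it = [7, 11] -> 2
  7 (index 2): smaller elements after it = [] -> 0
  16 (index 3): smaller elements after it = [11] -> 1
Total inversions = 1 + 2 + 0 + 1 = 4
Final answer: 4


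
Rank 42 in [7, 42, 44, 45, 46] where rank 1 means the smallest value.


Sort ascending: [7, 42, 44, 45, 46]
Find 42 in the sorted list.
42 is at position 2 (1-indexed).
Final answer: 2


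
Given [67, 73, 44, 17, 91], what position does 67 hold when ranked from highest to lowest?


Sort descending: [91, 73, 67, 44, 17]
Find 67 in the sorted list.
67 is at position 3.
Final answer: 3


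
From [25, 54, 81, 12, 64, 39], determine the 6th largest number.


Sort descending: [81, 64, 54, 39, 25, 12]
The 6th element (1-indexed) is at index 5.
Value = 12
Final answer: 12


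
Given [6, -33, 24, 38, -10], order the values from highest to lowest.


Original list: [6, -33, 24, 38, -10]
Repeatedly take the largest remaining element:
  Remaining [6, -33, 24, 38, -10] -> largest is 38
  Remaining [6, -33, 24, -10] -> largest is 24
  Remaining [6, -33, -10] -> largest is 6
  Remaining [-33, -10] -> largest is -10
  Remaining [-33] -> largest is -33
Collecting the picks in order gives the descending list.
Final answer: [38, 24, 6, -10, -33]


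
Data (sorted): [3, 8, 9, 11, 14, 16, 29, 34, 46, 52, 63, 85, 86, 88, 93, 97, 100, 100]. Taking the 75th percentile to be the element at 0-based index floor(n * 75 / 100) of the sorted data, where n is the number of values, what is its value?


The dataset has n = 18 elements.
Index = floor(18 * 75 / 100) = floor(1350 / 100) = floor(13.5) = 13
Counting from index 0 in the sorted data, the element at index 13 is 88.
Final answer: 88
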